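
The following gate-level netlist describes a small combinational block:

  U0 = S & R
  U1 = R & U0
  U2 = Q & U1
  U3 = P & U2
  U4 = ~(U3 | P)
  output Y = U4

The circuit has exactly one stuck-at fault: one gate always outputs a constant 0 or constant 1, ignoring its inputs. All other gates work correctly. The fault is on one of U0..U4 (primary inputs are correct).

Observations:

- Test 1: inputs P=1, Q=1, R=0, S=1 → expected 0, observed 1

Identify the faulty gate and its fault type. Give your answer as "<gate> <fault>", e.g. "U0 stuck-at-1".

U4 stuck-at-1

Fault-free values for test 1 (P=1, Q=1, R=0, S=1): U0=0, U1=0, U2=0, U3=0, U4=0, giving Y=0. Observed 1.
Test 1: faults giving observed 1 are {U4 stuck-at-1}.
Only U4 stuck-at-1 is consistent with every test.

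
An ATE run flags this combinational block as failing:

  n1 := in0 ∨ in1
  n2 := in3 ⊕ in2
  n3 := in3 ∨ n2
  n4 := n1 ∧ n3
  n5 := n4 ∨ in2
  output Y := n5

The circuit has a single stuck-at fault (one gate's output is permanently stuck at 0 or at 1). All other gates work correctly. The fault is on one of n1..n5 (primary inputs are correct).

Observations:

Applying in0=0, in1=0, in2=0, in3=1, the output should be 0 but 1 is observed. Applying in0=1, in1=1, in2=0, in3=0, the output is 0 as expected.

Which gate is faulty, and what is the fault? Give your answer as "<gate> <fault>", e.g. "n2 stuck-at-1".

Fault-free values for test 1 (in0=0, in1=0, in2=0, in3=1): n1=0, n2=1, n3=1, n4=0, n5=0, giving Y=0. Observed 1.
Test 1: faults giving observed 1 are {n1 stuck-at-1, n4 stuck-at-1, n5 stuck-at-1}.
Test 2 (in0=1, in1=1, in2=0, in3=0): fault-free n1=1, n2=0, n3=0, n4=0, n5=0 → 0; observed 0. Eliminates n4 stuck-at-1, n5 stuck-at-1.
Only n1 stuck-at-1 is consistent with every test.

n1 stuck-at-1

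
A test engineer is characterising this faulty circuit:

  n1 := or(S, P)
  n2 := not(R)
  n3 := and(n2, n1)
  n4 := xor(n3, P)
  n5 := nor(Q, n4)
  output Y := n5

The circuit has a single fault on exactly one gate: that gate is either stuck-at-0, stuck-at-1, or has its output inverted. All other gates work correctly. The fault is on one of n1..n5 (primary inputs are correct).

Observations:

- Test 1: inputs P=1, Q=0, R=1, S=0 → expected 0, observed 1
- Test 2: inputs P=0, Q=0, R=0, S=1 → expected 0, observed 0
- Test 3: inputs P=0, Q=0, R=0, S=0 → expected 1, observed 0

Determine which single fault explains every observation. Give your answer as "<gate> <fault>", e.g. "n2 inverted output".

n3 stuck-at-1

Fault-free values for test 1 (P=1, Q=0, R=1, S=0): n1=1, n2=0, n3=0, n4=1, n5=0, giving Y=0. Observed 1.
Test 1: faults giving observed 1 are {n2 stuck-at-1, n2 inverted output, n3 stuck-at-1, n3 inverted output, n4 stuck-at-0, n4 inverted output, n5 stuck-at-1, n5 inverted output}.
Test 2 (P=0, Q=0, R=0, S=1): fault-free n1=1, n2=1, n3=1, n4=1, n5=0 → 0; observed 0. Eliminates n2 inverted output, n3 inverted output, n4 stuck-at-0, n4 inverted output, n5 stuck-at-1, n5 inverted output.
Test 3 (P=0, Q=0, R=0, S=0): fault-free n1=0, n2=1, n3=0, n4=0, n5=1 → 1; observed 0. Eliminates n2 stuck-at-1.
Only n3 stuck-at-1 is consistent with every test.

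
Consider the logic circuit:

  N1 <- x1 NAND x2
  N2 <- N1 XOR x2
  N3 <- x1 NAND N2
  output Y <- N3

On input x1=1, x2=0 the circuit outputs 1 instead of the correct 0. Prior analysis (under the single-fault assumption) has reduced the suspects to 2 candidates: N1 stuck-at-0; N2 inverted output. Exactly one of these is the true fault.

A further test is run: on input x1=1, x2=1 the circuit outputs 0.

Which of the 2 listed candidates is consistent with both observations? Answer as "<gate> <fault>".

Evaluate each candidate on input x1=1, x2=1:
  N1 stuck-at-0: N1=0 [stuck-at-0], N2=1, N3=0 → 0 — matches
  N2 inverted output: N1=0, N2=0 [inverted output], N3=1 → 1 — eliminated
Only N1 stuck-at-0 reproduces the observed 0.

N1 stuck-at-0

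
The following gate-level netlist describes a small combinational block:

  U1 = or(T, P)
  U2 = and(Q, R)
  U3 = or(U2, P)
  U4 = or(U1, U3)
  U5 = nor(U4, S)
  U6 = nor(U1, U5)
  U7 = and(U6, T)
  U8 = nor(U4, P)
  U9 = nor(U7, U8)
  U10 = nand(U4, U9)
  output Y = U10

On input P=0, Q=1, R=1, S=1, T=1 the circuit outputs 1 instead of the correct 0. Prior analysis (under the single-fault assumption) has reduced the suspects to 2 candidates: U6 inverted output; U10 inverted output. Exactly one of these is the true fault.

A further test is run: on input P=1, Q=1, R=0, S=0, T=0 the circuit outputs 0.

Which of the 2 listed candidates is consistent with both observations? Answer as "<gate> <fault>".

Evaluate each candidate on input P=1, Q=1, R=0, S=0, T=0:
  U6 inverted output: U1=1, U2=0, U3=1, U4=1, U5=0, U6=1 [inverted output], U7=0, U8=0, U9=1, U10=0 → 0 — matches
  U10 inverted output: U1=1, U2=0, U3=1, U4=1, U5=0, U6=0, U7=0, U8=0, U9=1, U10=1 [inverted output] → 1 — eliminated
Only U6 inverted output reproduces the observed 0.

U6 inverted output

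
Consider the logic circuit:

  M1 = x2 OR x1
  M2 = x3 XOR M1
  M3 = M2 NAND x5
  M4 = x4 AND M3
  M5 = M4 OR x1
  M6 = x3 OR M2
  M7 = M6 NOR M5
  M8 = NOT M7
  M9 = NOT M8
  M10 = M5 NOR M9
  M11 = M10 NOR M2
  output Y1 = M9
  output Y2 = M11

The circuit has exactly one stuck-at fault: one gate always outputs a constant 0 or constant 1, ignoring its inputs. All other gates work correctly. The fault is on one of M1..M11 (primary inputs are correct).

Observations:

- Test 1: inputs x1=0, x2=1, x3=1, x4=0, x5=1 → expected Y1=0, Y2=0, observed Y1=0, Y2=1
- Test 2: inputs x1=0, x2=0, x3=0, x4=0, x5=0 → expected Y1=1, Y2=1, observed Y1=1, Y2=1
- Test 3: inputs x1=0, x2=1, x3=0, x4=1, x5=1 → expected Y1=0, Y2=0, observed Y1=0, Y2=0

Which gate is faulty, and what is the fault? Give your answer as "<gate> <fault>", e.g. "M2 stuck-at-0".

Fault-free values for test 1 (x1=0, x2=1, x3=1, x4=0, x5=1): M1=1, M2=0, M3=1, M4=0, M5=0, M6=1, M7=0, M8=1, M9=0, M10=1, M11=0, giving Y1=0, Y2=0. Observed Y1=0, Y2=1.
Test 1: faults giving observed Y1=0, Y2=1 are {M4 stuck-at-1, M5 stuck-at-1, M10 stuck-at-0, M11 stuck-at-1}.
Test 2 (x1=0, x2=0, x3=0, x4=0, x5=0): fault-free M1=0, M2=0, M3=1, M4=0, M5=0, M6=0, M7=1, M8=0, M9=1, M10=0, M11=1 → Y1=1, Y2=1; observed Y1=1, Y2=1. Eliminates M4 stuck-at-1, M5 stuck-at-1.
Test 3 (x1=0, x2=1, x3=0, x4=1, x5=1): fault-free M1=1, M2=1, M3=0, M4=0, M5=0, M6=1, M7=0, M8=1, M9=0, M10=1, M11=0 → Y1=0, Y2=0; observed Y1=0, Y2=0. Eliminates M11 stuck-at-1.
Only M10 stuck-at-0 is consistent with every test.

M10 stuck-at-0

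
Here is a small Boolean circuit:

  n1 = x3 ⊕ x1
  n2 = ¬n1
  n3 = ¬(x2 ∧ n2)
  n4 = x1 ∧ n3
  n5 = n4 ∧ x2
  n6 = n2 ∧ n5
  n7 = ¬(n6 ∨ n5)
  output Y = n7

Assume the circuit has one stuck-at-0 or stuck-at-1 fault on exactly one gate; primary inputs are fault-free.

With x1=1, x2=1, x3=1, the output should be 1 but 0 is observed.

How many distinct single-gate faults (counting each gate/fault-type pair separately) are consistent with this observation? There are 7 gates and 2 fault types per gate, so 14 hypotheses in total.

7

Fault-free: n1=0, n2=1, n3=0, n4=0, n5=0, n6=0, n7=1 → 1. Observed 0.
  n1 stuck-at-0: output 1 ✗
  n1 stuck-at-1: output 0 ✓
  n2 stuck-at-0: output 0 ✓
  n2 stuck-at-1: output 1 ✗
  n3 stuck-at-0: output 1 ✗
  n3 stuck-at-1: output 0 ✓
  n4 stuck-at-0: output 1 ✗
  n4 stuck-at-1: output 0 ✓
  n5 stuck-at-0: output 1 ✗
  n5 stuck-at-1: output 0 ✓
  n6 stuck-at-0: output 1 ✗
  n6 stuck-at-1: output 0 ✓
  n7 stuck-at-0: output 0 ✓
  n7 stuck-at-1: output 1 ✗
Consistent faults: {n1 stuck-at-1, n2 stuck-at-0, n3 stuck-at-1, n4 stuck-at-1, n5 stuck-at-1, n6 stuck-at-1, n7 stuck-at-0} — 7 in all.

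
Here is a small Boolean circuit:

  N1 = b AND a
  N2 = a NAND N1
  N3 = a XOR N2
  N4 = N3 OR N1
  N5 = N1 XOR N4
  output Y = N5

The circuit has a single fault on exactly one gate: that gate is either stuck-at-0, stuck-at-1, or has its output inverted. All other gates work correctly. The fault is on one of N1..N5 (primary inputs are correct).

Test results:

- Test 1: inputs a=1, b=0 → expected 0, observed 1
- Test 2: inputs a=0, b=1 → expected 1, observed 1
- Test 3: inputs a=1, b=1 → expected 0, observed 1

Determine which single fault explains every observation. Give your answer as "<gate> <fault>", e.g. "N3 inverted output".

N5 stuck-at-1

Fault-free values for test 1 (a=1, b=0): N1=0, N2=1, N3=0, N4=0, N5=0, giving Y=0. Observed 1.
Test 1: faults giving observed 1 are {N2 stuck-at-0, N2 inverted output, N3 stuck-at-1, N3 inverted output, N4 stuck-at-1, N4 inverted output, N5 stuck-at-1, N5 inverted output}.
Test 2 (a=0, b=1): fault-free N1=0, N2=1, N3=1, N4=1, N5=1 → 1; observed 1. Eliminates N2 stuck-at-0, N2 inverted output, N3 inverted output, N4 inverted output, N5 inverted output.
Test 3 (a=1, b=1): fault-free N1=1, N2=0, N3=1, N4=1, N5=0 → 0; observed 1. Eliminates N3 stuck-at-1, N4 stuck-at-1.
Only N5 stuck-at-1 is consistent with every test.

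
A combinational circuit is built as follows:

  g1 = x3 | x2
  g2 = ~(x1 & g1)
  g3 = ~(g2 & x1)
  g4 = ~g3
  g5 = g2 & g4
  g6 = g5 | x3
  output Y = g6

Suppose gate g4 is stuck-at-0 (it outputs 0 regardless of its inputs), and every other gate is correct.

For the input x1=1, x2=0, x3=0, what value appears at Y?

Propagate with g4 forced: g1=0, g2=1, g3=0, g4=0 [stuck-at-0], g5=0, g6=0.
So Y = 0. (Without the fault it would be 1.)

0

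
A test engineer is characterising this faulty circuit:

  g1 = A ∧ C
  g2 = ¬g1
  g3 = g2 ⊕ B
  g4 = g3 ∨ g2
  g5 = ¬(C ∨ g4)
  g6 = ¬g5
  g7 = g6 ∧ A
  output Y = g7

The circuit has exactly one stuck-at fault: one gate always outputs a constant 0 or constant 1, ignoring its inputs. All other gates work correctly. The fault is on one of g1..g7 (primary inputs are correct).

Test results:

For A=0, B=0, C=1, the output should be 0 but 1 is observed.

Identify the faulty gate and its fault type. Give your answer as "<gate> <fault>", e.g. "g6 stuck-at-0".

g7 stuck-at-1

Fault-free values for test 1 (A=0, B=0, C=1): g1=0, g2=1, g3=1, g4=1, g5=0, g6=1, g7=0, giving Y=0. Observed 1.
Test 1: faults giving observed 1 are {g7 stuck-at-1}.
Only g7 stuck-at-1 is consistent with every test.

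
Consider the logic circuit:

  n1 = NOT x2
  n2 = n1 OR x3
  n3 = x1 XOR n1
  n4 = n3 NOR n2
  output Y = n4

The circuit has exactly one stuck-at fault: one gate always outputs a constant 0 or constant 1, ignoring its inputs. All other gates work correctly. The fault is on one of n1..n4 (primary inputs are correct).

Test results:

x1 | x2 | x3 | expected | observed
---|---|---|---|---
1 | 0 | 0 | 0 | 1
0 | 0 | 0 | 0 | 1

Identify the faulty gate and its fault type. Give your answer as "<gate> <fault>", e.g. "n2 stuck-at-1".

Fault-free values for test 1 (x1=1, x2=0, x3=0): n1=1, n2=1, n3=0, n4=0, giving Y=0. Observed 1.
Test 1: faults giving observed 1 are {n2 stuck-at-0, n4 stuck-at-1}.
Test 2 (x1=0, x2=0, x3=0): fault-free n1=1, n2=1, n3=1, n4=0 → 0; observed 1. Eliminates n2 stuck-at-0.
Only n4 stuck-at-1 is consistent with every test.

n4 stuck-at-1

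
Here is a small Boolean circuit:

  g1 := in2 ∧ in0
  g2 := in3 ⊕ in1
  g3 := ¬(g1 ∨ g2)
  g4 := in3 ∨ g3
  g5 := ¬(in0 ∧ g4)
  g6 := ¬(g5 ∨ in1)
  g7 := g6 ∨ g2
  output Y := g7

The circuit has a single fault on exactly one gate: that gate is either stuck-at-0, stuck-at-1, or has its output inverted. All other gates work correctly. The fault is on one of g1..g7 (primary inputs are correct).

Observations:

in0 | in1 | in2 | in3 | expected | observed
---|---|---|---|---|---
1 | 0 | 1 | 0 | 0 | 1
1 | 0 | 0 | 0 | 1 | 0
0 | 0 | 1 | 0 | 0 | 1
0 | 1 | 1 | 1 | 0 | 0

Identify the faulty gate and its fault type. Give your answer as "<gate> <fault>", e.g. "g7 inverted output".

g5 inverted output

Fault-free values for test 1 (in0=1, in1=0, in2=1, in3=0): g1=1, g2=0, g3=0, g4=0, g5=1, g6=0, g7=0, giving Y=0. Observed 1.
Test 1: faults giving observed 1 are {g1 stuck-at-0, g1 inverted output, g2 stuck-at-1, g2 inverted output, g3 stuck-at-1, g3 inverted output, g4 stuck-at-1, g4 inverted output, g5 stuck-at-0, g5 inverted output, g6 stuck-at-1, g6 inverted output, g7 stuck-at-1, g7 inverted output}.
Test 2 (in0=1, in1=0, in2=0, in3=0): fault-free g1=0, g2=0, g3=1, g4=1, g5=0, g6=1, g7=1 → 1; observed 0. Eliminates g1 stuck-at-0, g2 stuck-at-1, g2 inverted output, g3 stuck-at-1, g4 stuck-at-1, g5 stuck-at-0, g6 stuck-at-1, g7 stuck-at-1.
Test 3 (in0=0, in1=0, in2=1, in3=0): fault-free g1=0, g2=0, g3=1, g4=1, g5=1, g6=0, g7=0 → 0; observed 1. Eliminates g1 inverted output, g3 inverted output, g4 inverted output.
Test 4 (in0=0, in1=1, in2=1, in3=1): fault-free g1=0, g2=0, g3=1, g4=1, g5=1, g6=0, g7=0 → 0; observed 0. Eliminates g6 inverted output, g7 inverted output.
Only g5 inverted output is consistent with every test.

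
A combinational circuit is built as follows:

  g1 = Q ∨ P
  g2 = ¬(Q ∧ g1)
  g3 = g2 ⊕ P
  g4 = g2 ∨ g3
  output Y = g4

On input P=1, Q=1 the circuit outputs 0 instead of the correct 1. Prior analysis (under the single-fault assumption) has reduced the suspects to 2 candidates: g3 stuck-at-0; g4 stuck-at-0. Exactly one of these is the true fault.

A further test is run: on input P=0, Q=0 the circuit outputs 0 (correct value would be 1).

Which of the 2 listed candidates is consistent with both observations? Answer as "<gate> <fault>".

Evaluate each candidate on input P=0, Q=0:
  g3 stuck-at-0: g1=0, g2=1, g3=0 [stuck-at-0], g4=1 → 1 — eliminated
  g4 stuck-at-0: g1=0, g2=1, g3=1, g4=0 [stuck-at-0] → 0 — matches
Only g4 stuck-at-0 reproduces the observed 0.

g4 stuck-at-0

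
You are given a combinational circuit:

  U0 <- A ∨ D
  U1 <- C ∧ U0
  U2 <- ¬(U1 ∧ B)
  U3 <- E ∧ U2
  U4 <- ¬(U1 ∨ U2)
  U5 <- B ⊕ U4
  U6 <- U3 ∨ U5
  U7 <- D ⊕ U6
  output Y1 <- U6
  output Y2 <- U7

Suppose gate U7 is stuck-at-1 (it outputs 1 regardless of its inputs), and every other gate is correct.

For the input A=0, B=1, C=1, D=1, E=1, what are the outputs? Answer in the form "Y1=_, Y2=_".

Y1=1, Y2=1

Propagate with U7 forced: U0=1, U1=1, U2=0, U3=0, U4=0, U5=1, U6=1, U7=1 [stuck-at-1].
So the outputs are Y1=1, Y2=1. (Without the fault they would be Y1=1, Y2=0.)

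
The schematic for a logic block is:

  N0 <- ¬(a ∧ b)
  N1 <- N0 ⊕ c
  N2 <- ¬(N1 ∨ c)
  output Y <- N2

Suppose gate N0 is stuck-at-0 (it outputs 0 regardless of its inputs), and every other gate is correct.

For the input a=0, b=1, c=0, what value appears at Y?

Propagate with N0 forced: N0=0 [stuck-at-0], N1=0, N2=1.
So Y = 1. (Without the fault it would be 0.)

1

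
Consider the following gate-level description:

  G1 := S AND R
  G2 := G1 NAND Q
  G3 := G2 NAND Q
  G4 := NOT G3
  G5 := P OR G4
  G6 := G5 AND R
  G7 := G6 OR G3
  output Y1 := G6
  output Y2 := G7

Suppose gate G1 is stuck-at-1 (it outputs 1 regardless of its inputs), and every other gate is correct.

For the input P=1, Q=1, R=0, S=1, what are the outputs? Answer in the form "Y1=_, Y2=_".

Propagate with G1 forced: G1=1 [stuck-at-1], G2=0, G3=1, G4=0, G5=1, G6=0, G7=1.
So the outputs are Y1=0, Y2=1. (Without the fault they would be Y1=0, Y2=0.)

Y1=0, Y2=1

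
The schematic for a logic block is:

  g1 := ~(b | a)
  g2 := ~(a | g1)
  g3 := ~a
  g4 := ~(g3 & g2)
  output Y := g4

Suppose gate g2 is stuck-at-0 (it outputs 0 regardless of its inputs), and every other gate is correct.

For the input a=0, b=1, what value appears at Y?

1

Propagate with g2 forced: g1=0, g2=0 [stuck-at-0], g3=1, g4=1.
So Y = 1. (Without the fault it would be 0.)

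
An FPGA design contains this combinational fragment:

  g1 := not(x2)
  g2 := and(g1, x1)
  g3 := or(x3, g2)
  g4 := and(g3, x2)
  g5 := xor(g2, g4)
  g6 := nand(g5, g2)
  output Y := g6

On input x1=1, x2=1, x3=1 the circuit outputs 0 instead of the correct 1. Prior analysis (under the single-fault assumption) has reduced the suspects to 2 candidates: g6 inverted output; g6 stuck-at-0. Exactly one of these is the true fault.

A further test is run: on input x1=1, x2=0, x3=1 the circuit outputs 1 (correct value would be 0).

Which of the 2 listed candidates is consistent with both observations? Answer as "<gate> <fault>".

Evaluate each candidate on input x1=1, x2=0, x3=1:
  g6 inverted output: g1=1, g2=1, g3=1, g4=0, g5=1, g6=1 [inverted output] → 1 — matches
  g6 stuck-at-0: g1=1, g2=1, g3=1, g4=0, g5=1, g6=0 [stuck-at-0] → 0 — eliminated
Only g6 inverted output reproduces the observed 1.

g6 inverted output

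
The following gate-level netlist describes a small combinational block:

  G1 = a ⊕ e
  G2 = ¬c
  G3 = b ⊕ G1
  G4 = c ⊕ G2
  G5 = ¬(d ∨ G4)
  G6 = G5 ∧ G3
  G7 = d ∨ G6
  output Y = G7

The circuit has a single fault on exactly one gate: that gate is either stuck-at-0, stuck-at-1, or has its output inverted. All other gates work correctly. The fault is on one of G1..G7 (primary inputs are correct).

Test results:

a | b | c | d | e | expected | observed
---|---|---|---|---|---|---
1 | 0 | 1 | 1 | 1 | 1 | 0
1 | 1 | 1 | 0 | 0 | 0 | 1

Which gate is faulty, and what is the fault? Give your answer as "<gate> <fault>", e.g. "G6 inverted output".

Fault-free values for test 1 (a=1, b=0, c=1, d=1, e=1): G1=0, G2=0, G3=0, G4=1, G5=0, G6=0, G7=1, giving Y=1. Observed 0.
Test 1: faults giving observed 0 are {G7 stuck-at-0, G7 inverted output}.
Test 2 (a=1, b=1, c=1, d=0, e=0): fault-free G1=1, G2=0, G3=0, G4=1, G5=0, G6=0, G7=0 → 0; observed 1. Eliminates G7 stuck-at-0.
Only G7 inverted output is consistent with every test.

G7 inverted output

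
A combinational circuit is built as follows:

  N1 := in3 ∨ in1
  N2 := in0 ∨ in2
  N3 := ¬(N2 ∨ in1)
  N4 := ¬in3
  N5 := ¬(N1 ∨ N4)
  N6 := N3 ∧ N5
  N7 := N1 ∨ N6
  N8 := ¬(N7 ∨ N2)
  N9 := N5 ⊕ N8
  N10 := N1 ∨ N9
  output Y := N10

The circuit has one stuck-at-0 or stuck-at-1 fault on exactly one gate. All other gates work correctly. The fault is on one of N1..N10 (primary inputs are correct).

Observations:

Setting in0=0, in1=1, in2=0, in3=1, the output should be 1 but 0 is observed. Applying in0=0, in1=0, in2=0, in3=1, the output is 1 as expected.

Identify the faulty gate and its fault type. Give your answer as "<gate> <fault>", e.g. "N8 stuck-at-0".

N1 stuck-at-0

Fault-free values for test 1 (in0=0, in1=1, in2=0, in3=1): N1=1, N2=0, N3=0, N4=0, N5=0, N6=0, N7=1, N8=0, N9=0, N10=1, giving Y=1. Observed 0.
Test 1: faults giving observed 0 are {N1 stuck-at-0, N10 stuck-at-0}.
Test 2 (in0=0, in1=0, in2=0, in3=1): fault-free N1=1, N2=0, N3=1, N4=0, N5=0, N6=0, N7=1, N8=0, N9=0, N10=1 → 1; observed 1. Eliminates N10 stuck-at-0.
Only N1 stuck-at-0 is consistent with every test.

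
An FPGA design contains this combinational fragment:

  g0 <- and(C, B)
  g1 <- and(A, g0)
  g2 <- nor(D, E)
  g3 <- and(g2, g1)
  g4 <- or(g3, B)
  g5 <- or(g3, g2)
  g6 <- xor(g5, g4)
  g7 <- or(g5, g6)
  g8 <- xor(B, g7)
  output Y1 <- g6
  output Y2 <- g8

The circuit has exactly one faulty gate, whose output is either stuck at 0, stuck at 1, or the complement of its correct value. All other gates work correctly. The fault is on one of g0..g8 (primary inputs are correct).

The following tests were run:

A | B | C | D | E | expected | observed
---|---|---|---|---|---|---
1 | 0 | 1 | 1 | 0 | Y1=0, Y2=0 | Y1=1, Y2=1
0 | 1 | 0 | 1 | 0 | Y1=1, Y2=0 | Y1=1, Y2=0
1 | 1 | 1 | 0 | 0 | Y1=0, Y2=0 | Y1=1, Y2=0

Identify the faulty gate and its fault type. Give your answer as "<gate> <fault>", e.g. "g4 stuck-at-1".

Fault-free values for test 1 (A=1, B=0, C=1, D=1, E=0): g0=0, g1=0, g2=0, g3=0, g4=0, g5=0, g6=0, g7=0, g8=0, giving Y1=0, Y2=0. Observed Y1=1, Y2=1.
Test 1: faults giving observed Y1=1, Y2=1 are {g2 stuck-at-1, g2 inverted output, g4 stuck-at-1, g4 inverted output, g5 stuck-at-1, g5 inverted output, g6 stuck-at-1, g6 inverted output}.
Test 2 (A=0, B=1, C=0, D=1, E=0): fault-free g0=0, g1=0, g2=0, g3=0, g4=1, g5=0, g6=1, g7=1, g8=0 → Y1=1, Y2=0; observed Y1=1, Y2=0. Eliminates g2 stuck-at-1, g2 inverted output, g4 inverted output, g5 stuck-at-1, g5 inverted output, g6 inverted output.
Test 3 (A=1, B=1, C=1, D=0, E=0): fault-free g0=1, g1=1, g2=1, g3=1, g4=1, g5=1, g6=0, g7=1, g8=0 → Y1=0, Y2=0; observed Y1=1, Y2=0. Eliminates g4 stuck-at-1.
Only g6 stuck-at-1 is consistent with every test.

g6 stuck-at-1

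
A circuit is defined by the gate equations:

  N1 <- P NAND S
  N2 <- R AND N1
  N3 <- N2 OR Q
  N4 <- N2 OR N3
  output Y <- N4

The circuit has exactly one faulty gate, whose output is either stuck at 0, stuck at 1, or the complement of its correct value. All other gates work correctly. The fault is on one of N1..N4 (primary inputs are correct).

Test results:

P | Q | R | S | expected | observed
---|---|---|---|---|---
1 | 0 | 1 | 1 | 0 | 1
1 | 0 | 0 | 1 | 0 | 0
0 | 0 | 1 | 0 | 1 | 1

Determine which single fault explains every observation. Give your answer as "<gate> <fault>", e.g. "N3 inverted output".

Fault-free values for test 1 (P=1, Q=0, R=1, S=1): N1=0, N2=0, N3=0, N4=0, giving Y=0. Observed 1.
Test 1: faults giving observed 1 are {N1 stuck-at-1, N1 inverted output, N2 stuck-at-1, N2 inverted output, N3 stuck-at-1, N3 inverted output, N4 stuck-at-1, N4 inverted output}.
Test 2 (P=1, Q=0, R=0, S=1): fault-free N1=0, N2=0, N3=0, N4=0 → 0; observed 0. Eliminates N2 stuck-at-1, N2 inverted output, N3 stuck-at-1, N3 inverted output, N4 stuck-at-1, N4 inverted output.
Test 3 (P=0, Q=0, R=1, S=0): fault-free N1=1, N2=1, N3=1, N4=1 → 1; observed 1. Eliminates N1 inverted output.
Only N1 stuck-at-1 is consistent with every test.

N1 stuck-at-1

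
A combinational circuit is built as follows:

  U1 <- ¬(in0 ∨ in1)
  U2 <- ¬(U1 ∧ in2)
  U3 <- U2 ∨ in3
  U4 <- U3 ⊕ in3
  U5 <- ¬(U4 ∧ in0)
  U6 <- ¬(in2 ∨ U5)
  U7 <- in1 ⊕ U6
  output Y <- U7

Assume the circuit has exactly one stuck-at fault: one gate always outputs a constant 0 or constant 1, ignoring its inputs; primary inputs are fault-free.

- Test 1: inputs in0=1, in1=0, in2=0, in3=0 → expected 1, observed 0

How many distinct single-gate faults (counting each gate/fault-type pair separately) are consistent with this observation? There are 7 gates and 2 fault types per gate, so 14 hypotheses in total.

Fault-free: U1=0, U2=1, U3=1, U4=1, U5=0, U6=1, U7=1 → 1. Observed 0.
  U1 stuck-at-0: output 1 ✗
  U1 stuck-at-1: output 1 ✗
  U2 stuck-at-0: output 0 ✓
  U2 stuck-at-1: output 1 ✗
  U3 stuck-at-0: output 0 ✓
  U3 stuck-at-1: output 1 ✗
  U4 stuck-at-0: output 0 ✓
  U4 stuck-at-1: output 1 ✗
  U5 stuck-at-0: output 1 ✗
  U5 stuck-at-1: output 0 ✓
  U6 stuck-at-0: output 0 ✓
  U6 stuck-at-1: output 1 ✗
  U7 stuck-at-0: output 0 ✓
  U7 stuck-at-1: output 1 ✗
Consistent faults: {U2 stuck-at-0, U3 stuck-at-0, U4 stuck-at-0, U5 stuck-at-1, U6 stuck-at-0, U7 stuck-at-0} — 6 in all.

6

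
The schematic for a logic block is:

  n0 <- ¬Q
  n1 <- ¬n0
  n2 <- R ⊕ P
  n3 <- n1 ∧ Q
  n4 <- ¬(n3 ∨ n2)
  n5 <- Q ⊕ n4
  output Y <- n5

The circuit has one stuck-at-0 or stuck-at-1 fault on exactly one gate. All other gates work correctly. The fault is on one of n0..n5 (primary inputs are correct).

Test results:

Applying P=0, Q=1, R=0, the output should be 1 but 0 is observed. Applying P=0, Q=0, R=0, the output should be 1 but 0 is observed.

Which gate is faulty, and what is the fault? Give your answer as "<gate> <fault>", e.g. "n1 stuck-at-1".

Fault-free values for test 1 (P=0, Q=1, R=0): n0=0, n1=1, n2=0, n3=1, n4=0, n5=1, giving Y=1. Observed 0.
Test 1: faults giving observed 0 are {n0 stuck-at-1, n1 stuck-at-0, n3 stuck-at-0, n4 stuck-at-1, n5 stuck-at-0}.
Test 2 (P=0, Q=0, R=0): fault-free n0=1, n1=0, n2=0, n3=0, n4=1, n5=1 → 1; observed 0. Eliminates n0 stuck-at-1, n1 stuck-at-0, n3 stuck-at-0, n4 stuck-at-1.
Only n5 stuck-at-0 is consistent with every test.

n5 stuck-at-0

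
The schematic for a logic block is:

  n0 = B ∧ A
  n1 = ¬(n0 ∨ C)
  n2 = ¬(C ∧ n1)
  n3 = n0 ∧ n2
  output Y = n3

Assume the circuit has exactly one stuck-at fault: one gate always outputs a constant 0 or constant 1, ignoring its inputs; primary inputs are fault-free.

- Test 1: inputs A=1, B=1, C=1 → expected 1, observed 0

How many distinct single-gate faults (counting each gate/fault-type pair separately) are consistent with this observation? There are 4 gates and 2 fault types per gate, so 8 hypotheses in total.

Fault-free: n0=1, n1=0, n2=1, n3=1 → 1. Observed 0.
  n0 stuck-at-0: output 0 ✓
  n0 stuck-at-1: output 1 ✗
  n1 stuck-at-0: output 1 ✗
  n1 stuck-at-1: output 0 ✓
  n2 stuck-at-0: output 0 ✓
  n2 stuck-at-1: output 1 ✗
  n3 stuck-at-0: output 0 ✓
  n3 stuck-at-1: output 1 ✗
Consistent faults: {n0 stuck-at-0, n1 stuck-at-1, n2 stuck-at-0, n3 stuck-at-0} — 4 in all.

4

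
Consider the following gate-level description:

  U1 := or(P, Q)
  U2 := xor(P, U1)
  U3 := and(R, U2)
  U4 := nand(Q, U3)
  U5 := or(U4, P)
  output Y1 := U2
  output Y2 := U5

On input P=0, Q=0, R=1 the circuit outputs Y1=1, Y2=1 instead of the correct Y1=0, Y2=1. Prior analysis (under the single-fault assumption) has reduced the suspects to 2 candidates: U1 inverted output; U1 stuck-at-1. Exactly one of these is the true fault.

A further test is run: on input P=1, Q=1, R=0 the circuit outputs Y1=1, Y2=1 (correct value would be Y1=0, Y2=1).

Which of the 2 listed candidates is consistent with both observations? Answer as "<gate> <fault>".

U1 inverted output

Evaluate each candidate on input P=1, Q=1, R=0:
  U1 inverted output: U1=0 [inverted output], U2=1, U3=0, U4=1, U5=1 → Y1=1, Y2=1 — matches
  U1 stuck-at-1: U1=1 [stuck-at-1], U2=0, U3=0, U4=1, U5=1 → Y1=0, Y2=1 — eliminated
Only U1 inverted output reproduces the observed Y1=1, Y2=1.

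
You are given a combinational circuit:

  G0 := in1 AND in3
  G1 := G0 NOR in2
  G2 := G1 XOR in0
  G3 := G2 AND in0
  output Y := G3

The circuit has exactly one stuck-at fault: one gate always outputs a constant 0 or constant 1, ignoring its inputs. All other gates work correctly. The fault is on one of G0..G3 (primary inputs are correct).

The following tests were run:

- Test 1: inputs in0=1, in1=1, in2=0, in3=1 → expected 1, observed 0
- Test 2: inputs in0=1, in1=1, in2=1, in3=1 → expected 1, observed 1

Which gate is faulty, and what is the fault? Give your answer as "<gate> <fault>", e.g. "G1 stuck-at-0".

G0 stuck-at-0

Fault-free values for test 1 (in0=1, in1=1, in2=0, in3=1): G0=1, G1=0, G2=1, G3=1, giving Y=1. Observed 0.
Test 1: faults giving observed 0 are {G0 stuck-at-0, G1 stuck-at-1, G2 stuck-at-0, G3 stuck-at-0}.
Test 2 (in0=1, in1=1, in2=1, in3=1): fault-free G0=1, G1=0, G2=1, G3=1 → 1; observed 1. Eliminates G1 stuck-at-1, G2 stuck-at-0, G3 stuck-at-0.
Only G0 stuck-at-0 is consistent with every test.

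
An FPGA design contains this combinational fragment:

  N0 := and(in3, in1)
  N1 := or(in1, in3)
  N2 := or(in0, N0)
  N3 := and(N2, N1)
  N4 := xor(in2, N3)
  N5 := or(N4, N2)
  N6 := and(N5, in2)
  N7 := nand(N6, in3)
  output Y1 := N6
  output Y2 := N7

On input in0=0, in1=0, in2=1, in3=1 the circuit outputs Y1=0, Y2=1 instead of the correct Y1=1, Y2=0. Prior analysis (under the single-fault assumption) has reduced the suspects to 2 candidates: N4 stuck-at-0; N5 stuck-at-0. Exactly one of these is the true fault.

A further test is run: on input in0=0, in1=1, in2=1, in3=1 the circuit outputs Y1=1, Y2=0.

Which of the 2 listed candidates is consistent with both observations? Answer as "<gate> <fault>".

N4 stuck-at-0

Evaluate each candidate on input in0=0, in1=1, in2=1, in3=1:
  N4 stuck-at-0: N0=1, N1=1, N2=1, N3=1, N4=0 [stuck-at-0], N5=1, N6=1, N7=0 → Y1=1, Y2=0 — matches
  N5 stuck-at-0: N0=1, N1=1, N2=1, N3=1, N4=0, N5=0 [stuck-at-0], N6=0, N7=1 → Y1=0, Y2=1 — eliminated
Only N4 stuck-at-0 reproduces the observed Y1=1, Y2=0.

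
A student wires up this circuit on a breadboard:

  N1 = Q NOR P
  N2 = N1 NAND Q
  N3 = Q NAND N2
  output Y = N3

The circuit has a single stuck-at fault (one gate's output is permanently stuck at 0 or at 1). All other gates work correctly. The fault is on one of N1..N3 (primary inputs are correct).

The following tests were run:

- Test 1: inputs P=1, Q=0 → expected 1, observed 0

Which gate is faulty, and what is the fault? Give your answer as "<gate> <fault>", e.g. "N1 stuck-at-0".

N3 stuck-at-0

Fault-free values for test 1 (P=1, Q=0): N1=0, N2=1, N3=1, giving Y=1. Observed 0.
Test 1: faults giving observed 0 are {N3 stuck-at-0}.
Only N3 stuck-at-0 is consistent with every test.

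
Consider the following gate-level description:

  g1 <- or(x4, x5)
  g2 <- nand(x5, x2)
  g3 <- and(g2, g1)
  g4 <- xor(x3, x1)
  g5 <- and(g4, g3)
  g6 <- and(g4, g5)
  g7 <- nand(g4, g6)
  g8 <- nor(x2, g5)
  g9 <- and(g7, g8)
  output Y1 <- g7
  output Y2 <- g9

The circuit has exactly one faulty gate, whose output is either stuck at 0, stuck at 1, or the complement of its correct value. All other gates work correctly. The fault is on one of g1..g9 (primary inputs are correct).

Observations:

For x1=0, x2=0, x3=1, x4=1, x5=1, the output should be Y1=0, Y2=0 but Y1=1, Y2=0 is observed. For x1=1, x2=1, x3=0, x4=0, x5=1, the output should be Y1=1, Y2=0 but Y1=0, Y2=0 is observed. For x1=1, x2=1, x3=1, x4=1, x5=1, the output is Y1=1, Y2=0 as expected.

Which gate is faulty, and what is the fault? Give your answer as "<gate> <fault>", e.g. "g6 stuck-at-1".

Fault-free values for test 1 (x1=0, x2=0, x3=1, x4=1, x5=1): g1=1, g2=1, g3=1, g4=1, g5=1, g6=1, g7=0, g8=0, g9=0, giving Y1=0, Y2=0. Observed Y1=1, Y2=0.
Test 1: faults giving observed Y1=1, Y2=0 are {g6 stuck-at-0, g6 inverted output, g7 stuck-at-1, g7 inverted output}.
Test 2 (x1=1, x2=1, x3=0, x4=0, x5=1): fault-free g1=1, g2=0, g3=0, g4=1, g5=0, g6=0, g7=1, g8=0, g9=0 → Y1=1, Y2=0; observed Y1=0, Y2=0. Eliminates g6 stuck-at-0, g7 stuck-at-1.
Test 3 (x1=1, x2=1, x3=1, x4=1, x5=1): fault-free g1=1, g2=0, g3=0, g4=0, g5=0, g6=0, g7=1, g8=0, g9=0 → Y1=1, Y2=0; observed Y1=1, Y2=0. Eliminates g7 inverted output.
Only g6 inverted output is consistent with every test.

g6 inverted output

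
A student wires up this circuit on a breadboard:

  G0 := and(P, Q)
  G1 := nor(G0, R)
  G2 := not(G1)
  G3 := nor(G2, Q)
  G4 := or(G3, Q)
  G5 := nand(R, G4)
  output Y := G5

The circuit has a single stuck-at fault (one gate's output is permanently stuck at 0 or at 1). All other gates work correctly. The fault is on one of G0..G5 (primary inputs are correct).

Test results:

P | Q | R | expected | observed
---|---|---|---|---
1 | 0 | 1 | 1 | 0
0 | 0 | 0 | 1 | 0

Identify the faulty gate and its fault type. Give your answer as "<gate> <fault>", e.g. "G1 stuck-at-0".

G5 stuck-at-0

Fault-free values for test 1 (P=1, Q=0, R=1): G0=0, G1=0, G2=1, G3=0, G4=0, G5=1, giving Y=1. Observed 0.
Test 1: faults giving observed 0 are {G1 stuck-at-1, G2 stuck-at-0, G3 stuck-at-1, G4 stuck-at-1, G5 stuck-at-0}.
Test 2 (P=0, Q=0, R=0): fault-free G0=0, G1=1, G2=0, G3=1, G4=1, G5=1 → 1; observed 0. Eliminates G1 stuck-at-1, G2 stuck-at-0, G3 stuck-at-1, G4 stuck-at-1.
Only G5 stuck-at-0 is consistent with every test.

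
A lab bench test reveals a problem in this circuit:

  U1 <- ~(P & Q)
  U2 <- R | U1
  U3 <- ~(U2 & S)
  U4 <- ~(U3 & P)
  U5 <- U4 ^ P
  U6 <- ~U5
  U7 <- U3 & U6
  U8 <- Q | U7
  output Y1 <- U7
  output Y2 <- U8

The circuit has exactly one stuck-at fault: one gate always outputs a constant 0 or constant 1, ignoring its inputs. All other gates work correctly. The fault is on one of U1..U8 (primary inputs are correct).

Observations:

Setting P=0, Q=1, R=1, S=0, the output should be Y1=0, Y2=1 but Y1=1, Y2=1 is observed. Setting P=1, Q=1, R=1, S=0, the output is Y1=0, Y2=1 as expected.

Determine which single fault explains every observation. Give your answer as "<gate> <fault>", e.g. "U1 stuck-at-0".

U4 stuck-at-0

Fault-free values for test 1 (P=0, Q=1, R=1, S=0): U1=1, U2=1, U3=1, U4=1, U5=1, U6=0, U7=0, U8=1, giving Y1=0, Y2=1. Observed Y1=1, Y2=1.
Test 1: faults giving observed Y1=1, Y2=1 are {U4 stuck-at-0, U5 stuck-at-0, U6 stuck-at-1, U7 stuck-at-1}.
Test 2 (P=1, Q=1, R=1, S=0): fault-free U1=0, U2=1, U3=1, U4=0, U5=1, U6=0, U7=0, U8=1 → Y1=0, Y2=1; observed Y1=0, Y2=1. Eliminates U5 stuck-at-0, U6 stuck-at-1, U7 stuck-at-1.
Only U4 stuck-at-0 is consistent with every test.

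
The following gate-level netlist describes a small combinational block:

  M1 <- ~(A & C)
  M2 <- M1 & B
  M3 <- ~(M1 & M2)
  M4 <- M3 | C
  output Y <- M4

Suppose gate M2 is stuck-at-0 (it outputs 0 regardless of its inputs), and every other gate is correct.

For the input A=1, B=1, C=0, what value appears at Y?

1

Propagate with M2 forced: M1=1, M2=0 [stuck-at-0], M3=1, M4=1.
So Y = 1. (Without the fault it would be 0.)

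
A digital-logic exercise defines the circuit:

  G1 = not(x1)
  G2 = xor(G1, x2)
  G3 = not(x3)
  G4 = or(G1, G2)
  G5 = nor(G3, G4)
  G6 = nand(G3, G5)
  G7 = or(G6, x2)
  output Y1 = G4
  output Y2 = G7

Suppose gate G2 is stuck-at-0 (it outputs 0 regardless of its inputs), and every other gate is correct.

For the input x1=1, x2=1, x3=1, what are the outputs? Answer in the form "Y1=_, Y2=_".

Y1=0, Y2=1

Propagate with G2 forced: G1=0, G2=0 [stuck-at-0], G3=0, G4=0, G5=1, G6=1, G7=1.
So the outputs are Y1=0, Y2=1. (Without the fault they would be Y1=1, Y2=1.)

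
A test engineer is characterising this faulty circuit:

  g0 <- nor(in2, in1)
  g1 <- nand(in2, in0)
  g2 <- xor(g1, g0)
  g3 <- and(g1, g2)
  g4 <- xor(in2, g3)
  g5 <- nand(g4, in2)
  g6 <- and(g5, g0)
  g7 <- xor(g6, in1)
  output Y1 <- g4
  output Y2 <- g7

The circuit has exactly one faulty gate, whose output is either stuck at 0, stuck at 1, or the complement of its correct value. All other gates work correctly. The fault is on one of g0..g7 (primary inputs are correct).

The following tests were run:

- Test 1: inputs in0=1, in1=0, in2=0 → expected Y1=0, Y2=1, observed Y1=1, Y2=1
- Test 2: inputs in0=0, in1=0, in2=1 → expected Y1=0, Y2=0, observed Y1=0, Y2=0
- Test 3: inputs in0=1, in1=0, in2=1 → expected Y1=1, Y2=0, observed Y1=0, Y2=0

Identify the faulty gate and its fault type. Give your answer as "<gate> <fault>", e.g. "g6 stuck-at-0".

g3 stuck-at-1

Fault-free values for test 1 (in0=1, in1=0, in2=0): g0=1, g1=1, g2=0, g3=0, g4=0, g5=1, g6=1, g7=1, giving Y1=0, Y2=1. Observed Y1=1, Y2=1.
Test 1: faults giving observed Y1=1, Y2=1 are {g2 stuck-at-1, g2 inverted output, g3 stuck-at-1, g3 inverted output, g4 stuck-at-1, g4 inverted output}.
Test 2 (in0=0, in1=0, in2=1): fault-free g0=0, g1=1, g2=1, g3=1, g4=0, g5=1, g6=0, g7=0 → Y1=0, Y2=0; observed Y1=0, Y2=0. Eliminates g2 inverted output, g3 inverted output, g4 stuck-at-1, g4 inverted output.
Test 3 (in0=1, in1=0, in2=1): fault-free g0=0, g1=0, g2=0, g3=0, g4=1, g5=0, g6=0, g7=0 → Y1=1, Y2=0; observed Y1=0, Y2=0. Eliminates g2 stuck-at-1.
Only g3 stuck-at-1 is consistent with every test.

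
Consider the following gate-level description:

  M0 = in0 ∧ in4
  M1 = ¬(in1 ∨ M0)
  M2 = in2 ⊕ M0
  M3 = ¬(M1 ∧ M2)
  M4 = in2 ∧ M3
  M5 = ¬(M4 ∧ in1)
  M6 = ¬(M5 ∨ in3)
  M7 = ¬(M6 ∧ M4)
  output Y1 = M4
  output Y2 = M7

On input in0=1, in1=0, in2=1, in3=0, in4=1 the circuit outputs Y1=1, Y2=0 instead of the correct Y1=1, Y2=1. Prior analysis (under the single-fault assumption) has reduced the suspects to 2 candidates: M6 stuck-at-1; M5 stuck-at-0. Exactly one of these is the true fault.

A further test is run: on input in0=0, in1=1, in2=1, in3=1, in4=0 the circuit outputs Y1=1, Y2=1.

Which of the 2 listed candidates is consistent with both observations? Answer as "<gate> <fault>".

Evaluate each candidate on input in0=0, in1=1, in2=1, in3=1, in4=0:
  M6 stuck-at-1: M0=0, M1=0, M2=1, M3=1, M4=1, M5=0, M6=1 [stuck-at-1], M7=0 → Y1=1, Y2=0 — eliminated
  M5 stuck-at-0: M0=0, M1=0, M2=1, M3=1, M4=1, M5=0 [stuck-at-0], M6=0, M7=1 → Y1=1, Y2=1 — matches
Only M5 stuck-at-0 reproduces the observed Y1=1, Y2=1.

M5 stuck-at-0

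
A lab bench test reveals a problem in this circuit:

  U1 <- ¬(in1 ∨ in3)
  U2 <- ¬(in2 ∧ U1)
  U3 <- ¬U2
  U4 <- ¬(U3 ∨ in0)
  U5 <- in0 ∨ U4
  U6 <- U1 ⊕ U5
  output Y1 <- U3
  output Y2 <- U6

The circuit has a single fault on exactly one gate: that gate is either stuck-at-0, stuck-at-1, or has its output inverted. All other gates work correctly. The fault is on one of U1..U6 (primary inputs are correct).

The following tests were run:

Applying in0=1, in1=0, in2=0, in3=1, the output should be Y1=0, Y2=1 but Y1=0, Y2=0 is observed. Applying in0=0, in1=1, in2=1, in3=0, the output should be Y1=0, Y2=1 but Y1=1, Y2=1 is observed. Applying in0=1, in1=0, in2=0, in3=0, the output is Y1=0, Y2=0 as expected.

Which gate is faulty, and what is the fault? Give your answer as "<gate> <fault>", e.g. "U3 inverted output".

Fault-free values for test 1 (in0=1, in1=0, in2=0, in3=1): U1=0, U2=1, U3=0, U4=0, U5=1, U6=1, giving Y1=0, Y2=1. Observed Y1=0, Y2=0.
Test 1: faults giving observed Y1=0, Y2=0 are {U1 stuck-at-1, U1 inverted output, U5 stuck-at-0, U5 inverted output, U6 stuck-at-0, U6 inverted output}.
Test 2 (in0=0, in1=1, in2=1, in3=0): fault-free U1=0, U2=1, U3=0, U4=1, U5=1, U6=1 → Y1=0, Y2=1; observed Y1=1, Y2=1. Eliminates U5 stuck-at-0, U5 inverted output, U6 stuck-at-0, U6 inverted output.
Test 3 (in0=1, in1=0, in2=0, in3=0): fault-free U1=1, U2=1, U3=0, U4=0, U5=1, U6=0 → Y1=0, Y2=0; observed Y1=0, Y2=0. Eliminates U1 inverted output.
Only U1 stuck-at-1 is consistent with every test.

U1 stuck-at-1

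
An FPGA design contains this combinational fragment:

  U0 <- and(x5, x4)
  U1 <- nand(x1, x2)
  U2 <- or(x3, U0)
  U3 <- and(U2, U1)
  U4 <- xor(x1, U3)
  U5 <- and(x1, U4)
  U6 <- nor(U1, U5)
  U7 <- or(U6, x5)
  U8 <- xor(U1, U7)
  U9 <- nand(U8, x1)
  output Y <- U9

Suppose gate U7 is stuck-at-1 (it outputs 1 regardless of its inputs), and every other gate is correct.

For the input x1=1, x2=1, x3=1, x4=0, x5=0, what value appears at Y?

Propagate with U7 forced: U0=0, U1=0, U2=1, U3=0, U4=1, U5=1, U6=0, U7=1 [stuck-at-1], U8=1, U9=0.
So Y = 0. (Without the fault it would be 1.)

0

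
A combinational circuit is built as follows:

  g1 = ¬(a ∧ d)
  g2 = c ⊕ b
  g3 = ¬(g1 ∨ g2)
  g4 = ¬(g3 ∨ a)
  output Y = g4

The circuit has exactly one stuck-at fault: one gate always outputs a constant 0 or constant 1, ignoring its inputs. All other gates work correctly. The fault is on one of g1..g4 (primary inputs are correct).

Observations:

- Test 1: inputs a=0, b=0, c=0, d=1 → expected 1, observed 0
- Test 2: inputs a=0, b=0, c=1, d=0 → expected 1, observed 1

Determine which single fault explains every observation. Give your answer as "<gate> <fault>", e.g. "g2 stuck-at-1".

g1 stuck-at-0

Fault-free values for test 1 (a=0, b=0, c=0, d=1): g1=1, g2=0, g3=0, g4=1, giving Y=1. Observed 0.
Test 1: faults giving observed 0 are {g1 stuck-at-0, g3 stuck-at-1, g4 stuck-at-0}.
Test 2 (a=0, b=0, c=1, d=0): fault-free g1=1, g2=1, g3=0, g4=1 → 1; observed 1. Eliminates g3 stuck-at-1, g4 stuck-at-0.
Only g1 stuck-at-0 is consistent with every test.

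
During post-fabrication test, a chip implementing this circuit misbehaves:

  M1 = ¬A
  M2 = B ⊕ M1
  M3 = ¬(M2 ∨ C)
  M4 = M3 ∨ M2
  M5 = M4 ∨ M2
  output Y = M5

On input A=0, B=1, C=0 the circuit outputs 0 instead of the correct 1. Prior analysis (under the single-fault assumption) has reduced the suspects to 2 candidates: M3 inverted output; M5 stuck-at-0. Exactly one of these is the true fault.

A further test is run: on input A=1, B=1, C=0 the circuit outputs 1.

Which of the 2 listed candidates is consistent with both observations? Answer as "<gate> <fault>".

M3 inverted output

Evaluate each candidate on input A=1, B=1, C=0:
  M3 inverted output: M1=0, M2=1, M3=1 [inverted output], M4=1, M5=1 → 1 — matches
  M5 stuck-at-0: M1=0, M2=1, M3=0, M4=1, M5=0 [stuck-at-0] → 0 — eliminated
Only M3 inverted output reproduces the observed 1.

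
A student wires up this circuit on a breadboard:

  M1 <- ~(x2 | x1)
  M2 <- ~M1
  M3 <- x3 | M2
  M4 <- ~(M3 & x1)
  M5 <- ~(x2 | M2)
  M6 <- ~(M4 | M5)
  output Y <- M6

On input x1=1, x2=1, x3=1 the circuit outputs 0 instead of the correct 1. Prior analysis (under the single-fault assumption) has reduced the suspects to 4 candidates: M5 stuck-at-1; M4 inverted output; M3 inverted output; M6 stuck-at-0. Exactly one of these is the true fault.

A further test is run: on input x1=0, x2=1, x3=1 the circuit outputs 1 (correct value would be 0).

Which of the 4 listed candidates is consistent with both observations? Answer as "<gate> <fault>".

Evaluate each candidate on input x1=0, x2=1, x3=1:
  M5 stuck-at-1: M1=0, M2=1, M3=1, M4=1, M5=1 [stuck-at-1], M6=0 → 0 — eliminated
  M4 inverted output: M1=0, M2=1, M3=1, M4=0 [inverted output], M5=0, M6=1 → 1 — matches
  M3 inverted output: M1=0, M2=1, M3=0 [inverted output], M4=1, M5=0, M6=0 → 0 — eliminated
  M6 stuck-at-0: M1=0, M2=1, M3=1, M4=1, M5=0, M6=0 [stuck-at-0] → 0 — eliminated
Only M4 inverted output reproduces the observed 1.

M4 inverted output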